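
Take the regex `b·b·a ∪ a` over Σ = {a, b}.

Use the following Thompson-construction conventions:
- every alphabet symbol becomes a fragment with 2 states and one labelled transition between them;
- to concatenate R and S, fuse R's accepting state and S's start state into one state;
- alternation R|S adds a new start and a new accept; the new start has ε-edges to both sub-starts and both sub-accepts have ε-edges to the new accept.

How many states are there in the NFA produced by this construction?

8

Recursing over subexpressions:
Each of the 4 symbol leaves contributes a 2-state fragment.
  b·b·a : 4 states
  b·b·a ∪ a : 8 states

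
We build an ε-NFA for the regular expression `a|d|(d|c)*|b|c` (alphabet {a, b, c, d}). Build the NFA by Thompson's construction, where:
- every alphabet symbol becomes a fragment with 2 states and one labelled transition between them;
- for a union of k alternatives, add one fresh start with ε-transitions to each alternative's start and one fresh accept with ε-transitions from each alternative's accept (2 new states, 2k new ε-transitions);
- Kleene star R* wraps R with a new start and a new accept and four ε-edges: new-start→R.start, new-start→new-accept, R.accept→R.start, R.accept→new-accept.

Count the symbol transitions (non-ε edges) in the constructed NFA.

6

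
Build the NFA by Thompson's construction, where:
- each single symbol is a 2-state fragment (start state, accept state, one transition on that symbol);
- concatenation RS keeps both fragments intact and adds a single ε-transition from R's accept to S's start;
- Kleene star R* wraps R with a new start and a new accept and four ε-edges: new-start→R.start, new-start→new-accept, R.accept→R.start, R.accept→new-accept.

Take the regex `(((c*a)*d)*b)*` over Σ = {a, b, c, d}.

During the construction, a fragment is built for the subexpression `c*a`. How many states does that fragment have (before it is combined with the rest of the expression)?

6

Fragment for `c*a`:
Each of the 2 symbol leaves contributes a 2-state fragment.
  c* : 4 states
  c*a : 6 states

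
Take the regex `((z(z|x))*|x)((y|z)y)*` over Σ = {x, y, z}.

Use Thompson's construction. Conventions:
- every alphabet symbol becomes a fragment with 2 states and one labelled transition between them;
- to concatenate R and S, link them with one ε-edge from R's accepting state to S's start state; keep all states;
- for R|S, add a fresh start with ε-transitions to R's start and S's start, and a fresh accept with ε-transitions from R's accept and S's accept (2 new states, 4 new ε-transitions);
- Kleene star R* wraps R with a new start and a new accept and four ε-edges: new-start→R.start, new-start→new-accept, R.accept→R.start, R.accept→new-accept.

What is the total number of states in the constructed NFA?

24

Bottom-up over the parse tree:
Each of the 7 symbol leaves contributes a 2-state fragment.
  z|x = 6 states
  z(z|x) = 8 states
  (z(z|x))* = 10 states
  (z(z|x))*|x = 14 states
  y|z = 6 states
  (y|z)y = 8 states
  ((y|z)y)* = 10 states
  ((z(z|x))*|x)((y|z)y)* = 24 states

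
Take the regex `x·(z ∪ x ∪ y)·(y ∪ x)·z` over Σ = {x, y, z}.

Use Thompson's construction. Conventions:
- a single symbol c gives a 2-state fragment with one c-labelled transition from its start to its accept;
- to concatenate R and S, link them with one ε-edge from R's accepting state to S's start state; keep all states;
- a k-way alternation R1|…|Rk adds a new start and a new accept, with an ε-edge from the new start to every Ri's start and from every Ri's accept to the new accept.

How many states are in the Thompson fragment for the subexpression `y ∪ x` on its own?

Fragment for `y ∪ x`:
Each of the 2 symbol leaves contributes a 2-state fragment.
  y ∪ x → 6 states

6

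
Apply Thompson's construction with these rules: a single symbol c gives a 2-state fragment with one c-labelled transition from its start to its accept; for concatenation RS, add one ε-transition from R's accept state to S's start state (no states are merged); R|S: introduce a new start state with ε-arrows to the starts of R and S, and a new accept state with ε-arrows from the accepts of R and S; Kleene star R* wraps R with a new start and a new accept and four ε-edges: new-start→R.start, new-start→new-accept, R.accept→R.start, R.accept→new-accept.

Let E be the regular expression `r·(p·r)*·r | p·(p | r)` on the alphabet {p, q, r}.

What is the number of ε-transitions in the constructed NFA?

Bottom-up over the parse tree:
Each of the 7 symbol leaves contributes 0 ε-transitions.
  p·r : 1 ε-transition
  (p·r)* : 5 ε-transitions
  r·(p·r)*·r : 7 ε-transitions
  p | r : 4 ε-transitions
  p·(p | r) : 5 ε-transitions
  r·(p·r)*·r | p·(p | r) : 16 ε-transitions

16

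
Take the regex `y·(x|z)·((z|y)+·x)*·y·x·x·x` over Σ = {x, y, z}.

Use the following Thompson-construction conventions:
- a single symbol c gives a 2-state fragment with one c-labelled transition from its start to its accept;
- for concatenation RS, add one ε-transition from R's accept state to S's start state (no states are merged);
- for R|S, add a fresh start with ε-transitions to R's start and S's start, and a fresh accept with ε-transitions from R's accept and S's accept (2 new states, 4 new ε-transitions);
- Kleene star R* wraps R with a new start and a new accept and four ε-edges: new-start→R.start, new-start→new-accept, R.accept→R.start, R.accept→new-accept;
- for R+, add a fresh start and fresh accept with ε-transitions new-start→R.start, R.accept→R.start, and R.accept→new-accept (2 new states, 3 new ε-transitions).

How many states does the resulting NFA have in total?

28

Building bottom-up:
Each of the 10 symbol leaves contributes a 2-state fragment.
  x|z → 6 states
  z|y → 6 states
  (z|y)+ → 8 states
  (z|y)+·x → 10 states
  ((z|y)+·x)* → 12 states
  y·(x|z)·((z|y)+·x)*·y·x·x·x → 28 states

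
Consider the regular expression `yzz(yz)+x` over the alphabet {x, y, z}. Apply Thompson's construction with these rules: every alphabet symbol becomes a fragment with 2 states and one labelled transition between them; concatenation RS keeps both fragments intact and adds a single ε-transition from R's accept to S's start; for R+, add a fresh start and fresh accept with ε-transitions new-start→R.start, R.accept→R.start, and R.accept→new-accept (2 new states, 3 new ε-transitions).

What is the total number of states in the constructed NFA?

14

Per subexpression:
Each of the 6 symbol leaves contributes a 2-state fragment.
  yz → 4 states
  (yz)+ → 6 states
  yzz(yz)+x → 14 states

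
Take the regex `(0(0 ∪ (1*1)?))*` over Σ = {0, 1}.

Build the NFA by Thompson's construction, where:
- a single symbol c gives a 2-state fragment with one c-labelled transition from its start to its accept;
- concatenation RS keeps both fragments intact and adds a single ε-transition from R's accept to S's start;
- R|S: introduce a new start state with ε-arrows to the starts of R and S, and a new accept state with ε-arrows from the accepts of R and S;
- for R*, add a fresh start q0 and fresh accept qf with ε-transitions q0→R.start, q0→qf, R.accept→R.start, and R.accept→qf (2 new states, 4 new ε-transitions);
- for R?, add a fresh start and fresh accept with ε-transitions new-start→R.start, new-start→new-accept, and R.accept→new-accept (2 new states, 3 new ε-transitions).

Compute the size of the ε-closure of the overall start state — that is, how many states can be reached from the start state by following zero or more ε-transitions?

3

Work bottom-up. For each fragment F, track |ε-closure(F.start)| and whether F's accept lies in that closure (i.e. whether F accepts ε). A single-symbol fragment has closure size 1 and does not accept ε.
  1* — new start has ε-edges to the inner start and to the new accept, so |closure| = 2 + 1 = 3
  1*1 — the left operand accepts ε, so the closure extends into the next operand (via the concat ε-link); |closure| = 3 + 1 = 4
  (1*1)? — |closure| = 1 (new start) + 4 (body) + 1 (new accept, via ε) = 6
  0 ∪ (1*1)? — |closure| = 1 (new start) + (1 + 6) + 1 (new accept, since some branch ε-reaches its own accept) = 9
  0(0 ∪ (1*1)?) — same as the first factor's closure: |closure| = 1
  (0(0 ∪ (1*1)?))* — |closure| = 1 (new start) + 1 (body) + 1 (new accept) = 3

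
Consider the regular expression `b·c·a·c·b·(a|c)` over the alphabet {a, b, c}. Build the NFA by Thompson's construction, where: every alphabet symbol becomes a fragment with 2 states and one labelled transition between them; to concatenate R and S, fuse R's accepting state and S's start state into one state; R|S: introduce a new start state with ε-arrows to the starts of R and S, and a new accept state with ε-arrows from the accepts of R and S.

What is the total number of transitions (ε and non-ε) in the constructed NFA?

11

Building bottom-up:
Each of the 7 symbol leaves contributes 1 transition (1 symbol, 0 ε).
  a|c = 6 transitions (2 symbol, 4 ε)
  b·c·a·c·b·(a|c) = 11 transitions (7 symbol, 4 ε)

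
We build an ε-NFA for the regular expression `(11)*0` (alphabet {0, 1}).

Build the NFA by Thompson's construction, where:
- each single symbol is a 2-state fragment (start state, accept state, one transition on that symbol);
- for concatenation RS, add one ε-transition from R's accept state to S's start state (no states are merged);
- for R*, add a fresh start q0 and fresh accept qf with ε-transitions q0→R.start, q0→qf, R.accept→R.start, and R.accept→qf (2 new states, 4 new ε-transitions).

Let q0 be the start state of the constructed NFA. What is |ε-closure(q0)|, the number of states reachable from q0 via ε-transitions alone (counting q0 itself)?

4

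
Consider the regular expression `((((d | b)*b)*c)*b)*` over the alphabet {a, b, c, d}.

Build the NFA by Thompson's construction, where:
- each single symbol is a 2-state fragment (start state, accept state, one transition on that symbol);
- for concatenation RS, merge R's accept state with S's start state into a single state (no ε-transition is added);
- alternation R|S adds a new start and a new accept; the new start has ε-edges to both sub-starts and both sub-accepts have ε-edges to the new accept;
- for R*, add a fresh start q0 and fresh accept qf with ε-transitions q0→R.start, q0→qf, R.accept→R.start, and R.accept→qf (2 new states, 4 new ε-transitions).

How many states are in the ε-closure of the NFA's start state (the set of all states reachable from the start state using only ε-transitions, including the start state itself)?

11

Work bottom-up. For each fragment F, track |ε-closure(F.start)| and whether F's accept lies in that closure (i.e. whether F accepts ε). A single-symbol fragment has closure size 1 and does not accept ε.
  d | b — new start ε-reaches every alternative's start; none of them accept ε, so the new accept is not reached: |closure| = 1 + 1 + 1 = 3
  (d | b)* — new start has ε-edges to the inner start and to the new accept, so |closure| = 2 + 3 = 5
  (d | b)*b — |closure| = 5 + (1−1) = 5 (closure spills across the concat boundary because the left factor accepts ε)
  ((d | b)*b)* — the star's fresh start ε-reaches both the body's start and the fresh accept: |closure| = 2 + 5 = 7
  ((d | b)*b)*c — |closure| = 7 + (1−1) = 7 (closure spills across the concat boundary because the left factor accepts ε)
  (((d | b)*b)*c)* — the star's fresh start ε-reaches both the body's start and the fresh accept: |closure| = 2 + 7 = 9
  (((d | b)*b)*c)*b — |closure| = 9 + (1−1) = 9 (closure spills across the concat boundary because the left factor accepts ε)
  ((((d | b)*b)*c)*b)* — |closure| = 1 (new start) + 9 (body) + 1 (new accept) = 11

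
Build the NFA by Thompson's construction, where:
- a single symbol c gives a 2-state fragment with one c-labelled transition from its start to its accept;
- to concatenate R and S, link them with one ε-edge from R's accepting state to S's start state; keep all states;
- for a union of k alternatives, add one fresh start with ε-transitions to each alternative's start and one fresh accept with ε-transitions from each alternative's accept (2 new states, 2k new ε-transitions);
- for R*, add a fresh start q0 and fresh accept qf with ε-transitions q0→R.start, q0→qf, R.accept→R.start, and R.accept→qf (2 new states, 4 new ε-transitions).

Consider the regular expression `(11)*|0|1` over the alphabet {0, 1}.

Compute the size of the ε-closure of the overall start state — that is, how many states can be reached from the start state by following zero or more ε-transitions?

7

Compute the ε-closure size of each fragment's start state recursively; a symbol fragment's start has no outgoing ε-edge, so its closure is just itself (size 1).
  11 → |ε-closure| equals the left operand's closure size = 1 (its accept is not ε-reachable, so the closure stops there)
  (11)* → the star's fresh start ε-reaches both the body's start and the fresh accept: |ε-closure| = 2 + 1 = 3
  (11)*|0|1 → new start ε-reaches every alternative's start; at least one alternative accepts ε, so the union's new accept is reached too: |ε-closure| = 1 + 3 + 1 + 1 + 1 = 7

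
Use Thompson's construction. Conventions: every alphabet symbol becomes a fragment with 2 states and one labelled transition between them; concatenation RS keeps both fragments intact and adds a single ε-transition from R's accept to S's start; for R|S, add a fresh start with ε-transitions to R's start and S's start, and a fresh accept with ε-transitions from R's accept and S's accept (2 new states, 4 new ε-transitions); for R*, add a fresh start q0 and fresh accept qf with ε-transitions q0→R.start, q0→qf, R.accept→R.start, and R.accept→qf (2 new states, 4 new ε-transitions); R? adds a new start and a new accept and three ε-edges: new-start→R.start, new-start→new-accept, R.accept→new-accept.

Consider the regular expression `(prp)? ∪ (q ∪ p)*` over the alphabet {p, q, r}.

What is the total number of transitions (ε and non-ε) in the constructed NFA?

Building bottom-up:
Each of the 5 symbol leaves contributes 1 transition (1 symbol, 0 ε).
  prp — 5 transitions (3 symbol, 2 ε)
  (prp)? — 8 transitions (3 symbol, 5 ε)
  q ∪ p — 6 transitions (2 symbol, 4 ε)
  (q ∪ p)* — 10 transitions (2 symbol, 8 ε)
  (prp)? ∪ (q ∪ p)* — 22 transitions (5 symbol, 17 ε)

22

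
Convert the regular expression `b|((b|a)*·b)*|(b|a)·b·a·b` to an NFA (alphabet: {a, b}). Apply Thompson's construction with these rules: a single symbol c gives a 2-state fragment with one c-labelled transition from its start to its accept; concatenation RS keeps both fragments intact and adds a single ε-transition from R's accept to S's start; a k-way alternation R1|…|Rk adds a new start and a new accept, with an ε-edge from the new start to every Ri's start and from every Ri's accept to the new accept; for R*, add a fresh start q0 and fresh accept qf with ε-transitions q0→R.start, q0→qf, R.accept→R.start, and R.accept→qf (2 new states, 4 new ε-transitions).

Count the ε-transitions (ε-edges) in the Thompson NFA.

26

Building bottom-up:
Each of the 9 symbol leaves contributes 0 ε-transitions.
  b|a : 4 ε-transitions
  (b|a)* : 8 ε-transitions
  (b|a)*·b : 9 ε-transitions
  ((b|a)*·b)* : 13 ε-transitions
  b|a : 4 ε-transitions
  (b|a)·b·a·b : 7 ε-transitions
  b|((b|a)*·b)*|(b|a)·b·a·b : 26 ε-transitions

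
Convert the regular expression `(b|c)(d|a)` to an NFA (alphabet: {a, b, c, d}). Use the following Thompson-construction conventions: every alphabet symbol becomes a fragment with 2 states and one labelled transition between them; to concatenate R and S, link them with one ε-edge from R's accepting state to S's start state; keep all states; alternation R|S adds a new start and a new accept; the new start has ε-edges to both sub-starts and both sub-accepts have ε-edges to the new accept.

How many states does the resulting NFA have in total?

Building bottom-up:
Each of the 4 symbol leaves contributes a 2-state fragment.
  b|c : 6 states
  d|a : 6 states
  (b|c)(d|a) : 12 states

12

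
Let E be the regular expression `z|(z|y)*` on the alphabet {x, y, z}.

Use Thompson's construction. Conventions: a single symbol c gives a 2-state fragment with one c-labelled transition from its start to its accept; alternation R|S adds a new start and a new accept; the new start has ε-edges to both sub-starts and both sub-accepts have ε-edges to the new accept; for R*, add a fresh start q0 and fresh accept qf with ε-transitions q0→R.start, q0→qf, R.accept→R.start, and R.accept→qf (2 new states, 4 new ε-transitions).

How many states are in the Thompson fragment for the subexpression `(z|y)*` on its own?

8

Fragment for `(z|y)*`:
Each of the 2 symbol leaves contributes a 2-state fragment.
  z|y : 6 states
  (z|y)* : 8 states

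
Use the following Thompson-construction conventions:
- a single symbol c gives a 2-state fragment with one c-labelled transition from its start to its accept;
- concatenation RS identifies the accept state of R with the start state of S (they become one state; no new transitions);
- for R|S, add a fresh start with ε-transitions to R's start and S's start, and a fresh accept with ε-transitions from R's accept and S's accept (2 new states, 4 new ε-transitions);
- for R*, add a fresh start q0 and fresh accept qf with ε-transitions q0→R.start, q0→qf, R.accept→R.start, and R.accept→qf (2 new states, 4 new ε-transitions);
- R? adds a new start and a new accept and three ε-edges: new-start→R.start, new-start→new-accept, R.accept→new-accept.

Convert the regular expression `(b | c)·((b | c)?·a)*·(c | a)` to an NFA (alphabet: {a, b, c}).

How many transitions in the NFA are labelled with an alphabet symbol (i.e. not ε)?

By structural recursion:
Each of the 7 symbol leaves contributes exactly 1 symbol transition.
  b | c = 2 symbol transitions
  b | c = 2 symbol transitions
  (b | c)? = 2 symbol transitions
  (b | c)?·a = 3 symbol transitions
  ((b | c)?·a)* = 3 symbol transitions
  c | a = 2 symbol transitions
  (b | c)·((b | c)?·a)*·(c | a) = 7 symbol transitions

7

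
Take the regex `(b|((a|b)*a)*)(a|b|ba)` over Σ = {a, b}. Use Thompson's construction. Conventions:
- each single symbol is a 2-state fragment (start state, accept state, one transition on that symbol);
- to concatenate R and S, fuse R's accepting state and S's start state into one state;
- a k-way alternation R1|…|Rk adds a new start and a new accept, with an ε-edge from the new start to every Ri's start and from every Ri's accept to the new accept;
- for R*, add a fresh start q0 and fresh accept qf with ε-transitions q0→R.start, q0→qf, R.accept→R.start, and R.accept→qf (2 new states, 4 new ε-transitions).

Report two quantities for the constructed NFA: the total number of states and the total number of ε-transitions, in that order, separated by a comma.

23, 22

By structural recursion:
Each of the 8 symbol leaves contributes 2 states and 0 ε-transitions.
  a|b — 6 states, 4 ε-transitions
  (a|b)* — 8 states, 8 ε-transitions
  (a|b)*a — 9 states, 8 ε-transitions
  ((a|b)*a)* — 11 states, 12 ε-transitions
  b|((a|b)*a)* — 15 states, 16 ε-transitions
  ba — 3 states, 0 ε-transitions
  a|b|ba — 9 states, 6 ε-transitions
  (b|((a|b)*a)*)(a|b|ba) — 23 states, 22 ε-transitions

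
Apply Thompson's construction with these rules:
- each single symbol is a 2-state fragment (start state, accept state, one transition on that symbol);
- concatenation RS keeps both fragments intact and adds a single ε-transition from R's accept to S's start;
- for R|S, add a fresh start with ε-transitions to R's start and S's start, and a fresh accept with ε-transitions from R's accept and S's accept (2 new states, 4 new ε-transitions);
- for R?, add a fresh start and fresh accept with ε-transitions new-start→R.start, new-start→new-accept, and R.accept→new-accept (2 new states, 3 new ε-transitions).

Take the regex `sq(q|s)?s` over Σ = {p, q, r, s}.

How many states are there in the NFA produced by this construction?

By structural recursion:
Each of the 5 symbol leaves contributes a 2-state fragment.
  q|s — 6 states
  (q|s)? — 8 states
  sq(q|s)?s — 14 states

14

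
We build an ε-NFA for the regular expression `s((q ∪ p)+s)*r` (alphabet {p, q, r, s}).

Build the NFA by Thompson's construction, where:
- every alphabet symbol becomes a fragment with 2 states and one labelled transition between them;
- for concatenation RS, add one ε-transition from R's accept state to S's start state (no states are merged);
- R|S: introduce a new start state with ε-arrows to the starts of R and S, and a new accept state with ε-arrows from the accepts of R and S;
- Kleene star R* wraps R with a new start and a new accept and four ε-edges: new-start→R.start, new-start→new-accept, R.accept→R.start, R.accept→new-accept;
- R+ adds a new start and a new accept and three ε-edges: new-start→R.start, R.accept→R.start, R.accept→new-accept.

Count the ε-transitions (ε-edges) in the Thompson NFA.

Bottom-up over the parse tree:
Each of the 5 symbol leaves contributes 0 ε-transitions.
  q ∪ p — 4 ε-transitions
  (q ∪ p)+ — 7 ε-transitions
  (q ∪ p)+s — 8 ε-transitions
  ((q ∪ p)+s)* — 12 ε-transitions
  s((q ∪ p)+s)*r — 14 ε-transitions

14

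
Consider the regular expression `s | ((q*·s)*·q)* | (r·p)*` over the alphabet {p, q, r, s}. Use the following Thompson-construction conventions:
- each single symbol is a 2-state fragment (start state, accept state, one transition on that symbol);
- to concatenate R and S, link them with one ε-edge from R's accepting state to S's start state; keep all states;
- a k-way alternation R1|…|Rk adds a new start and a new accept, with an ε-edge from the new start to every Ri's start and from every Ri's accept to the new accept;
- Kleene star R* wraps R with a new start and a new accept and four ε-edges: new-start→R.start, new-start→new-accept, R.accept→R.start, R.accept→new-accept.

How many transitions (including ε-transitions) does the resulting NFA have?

31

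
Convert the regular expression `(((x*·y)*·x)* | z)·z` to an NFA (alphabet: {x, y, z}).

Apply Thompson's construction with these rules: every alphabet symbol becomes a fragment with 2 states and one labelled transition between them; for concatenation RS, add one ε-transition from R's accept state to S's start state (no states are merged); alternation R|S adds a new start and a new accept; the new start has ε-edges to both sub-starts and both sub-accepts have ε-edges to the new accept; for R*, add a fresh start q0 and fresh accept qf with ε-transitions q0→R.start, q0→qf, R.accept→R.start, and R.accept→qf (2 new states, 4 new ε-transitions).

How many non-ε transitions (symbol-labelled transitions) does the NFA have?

Per subexpression:
Each of the 5 symbol leaves contributes exactly 1 symbol transition.
  x* → 1 symbol transition
  x*·y → 2 symbol transitions
  (x*·y)* → 2 symbol transitions
  (x*·y)*·x → 3 symbol transitions
  ((x*·y)*·x)* → 3 symbol transitions
  ((x*·y)*·x)* | z → 4 symbol transitions
  (((x*·y)*·x)* | z)·z → 5 symbol transitions

5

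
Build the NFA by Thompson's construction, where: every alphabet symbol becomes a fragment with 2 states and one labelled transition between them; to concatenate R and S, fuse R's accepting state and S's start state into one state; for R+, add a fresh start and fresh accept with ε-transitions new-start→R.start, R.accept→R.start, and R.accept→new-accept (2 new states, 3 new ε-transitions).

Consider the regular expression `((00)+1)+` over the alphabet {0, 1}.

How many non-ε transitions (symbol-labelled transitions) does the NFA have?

3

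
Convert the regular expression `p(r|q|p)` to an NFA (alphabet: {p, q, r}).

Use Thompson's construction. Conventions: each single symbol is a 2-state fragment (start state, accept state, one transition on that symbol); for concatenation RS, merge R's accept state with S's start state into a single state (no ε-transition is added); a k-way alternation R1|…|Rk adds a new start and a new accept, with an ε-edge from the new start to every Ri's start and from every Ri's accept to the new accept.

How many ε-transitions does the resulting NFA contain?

Building bottom-up:
Each of the 4 symbol leaves contributes 0 ε-transitions.
  r|q|p — 6 ε-transitions
  p(r|q|p) — 6 ε-transitions

6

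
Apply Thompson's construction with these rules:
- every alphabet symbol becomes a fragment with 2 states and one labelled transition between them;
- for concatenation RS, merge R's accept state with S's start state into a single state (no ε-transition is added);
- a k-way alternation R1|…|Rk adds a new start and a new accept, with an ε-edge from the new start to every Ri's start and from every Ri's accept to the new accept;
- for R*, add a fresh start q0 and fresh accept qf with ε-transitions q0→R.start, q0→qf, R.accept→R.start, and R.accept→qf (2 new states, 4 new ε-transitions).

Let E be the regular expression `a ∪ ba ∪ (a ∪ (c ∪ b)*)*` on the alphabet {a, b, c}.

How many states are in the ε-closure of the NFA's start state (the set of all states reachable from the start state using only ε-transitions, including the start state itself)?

14

Work bottom-up. For each fragment F, track |ε-closure(F.start)| and whether F's accept lies in that closure (i.e. whether F accepts ε). A single-symbol fragment has closure size 1 and does not accept ε.
  ba → |ε-closure| equals the left operand's closure size = 1 (its accept is not ε-reachable, so the closure stops there)
  c ∪ b → new start ε-reaches every alternative's start; none of them accept ε, so the new accept is not reached: |ε-closure| = 1 + 1 + 1 = 3
  (c ∪ b)* → the star's fresh start ε-reaches both the body's start and the fresh accept: |ε-closure| = 2 + 3 = 5
  a ∪ (c ∪ b)* → new start ε-reaches every alternative's start; at least one alternative accepts ε, so the union's new accept is reached too: |ε-closure| = 1 + 1 + 5 + 1 = 8
  (a ∪ (c ∪ b)*)* → new start has ε-edges to the inner start and to the new accept, so |ε-closure| = 2 + 8 = 10
  a ∪ ba ∪ (a ∪ (c ∪ b)*)* → new start ε-reaches every alternative's start; at least one alternative accepts ε, so the union's new accept is reached too: |ε-closure| = 1 + 1 + 1 + 10 + 1 = 14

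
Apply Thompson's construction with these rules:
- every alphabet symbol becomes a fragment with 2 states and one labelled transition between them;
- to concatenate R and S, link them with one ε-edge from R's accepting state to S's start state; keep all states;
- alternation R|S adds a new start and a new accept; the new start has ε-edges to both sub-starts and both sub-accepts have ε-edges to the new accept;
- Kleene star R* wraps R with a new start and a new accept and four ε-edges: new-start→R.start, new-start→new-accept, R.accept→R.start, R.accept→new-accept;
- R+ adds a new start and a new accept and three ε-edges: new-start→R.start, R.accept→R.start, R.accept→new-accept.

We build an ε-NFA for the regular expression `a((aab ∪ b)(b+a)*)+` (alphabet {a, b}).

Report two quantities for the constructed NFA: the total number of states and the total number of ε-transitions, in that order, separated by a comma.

Building bottom-up:
Each of the 7 symbol leaves contributes 2 states and 0 ε-transitions.
  aab = 6 states, 2 ε-transitions
  aab ∪ b = 10 states, 6 ε-transitions
  b+ = 4 states, 3 ε-transitions
  b+a = 6 states, 4 ε-transitions
  (b+a)* = 8 states, 8 ε-transitions
  (aab ∪ b)(b+a)* = 18 states, 15 ε-transitions
  ((aab ∪ b)(b+a)*)+ = 20 states, 18 ε-transitions
  a((aab ∪ b)(b+a)*)+ = 22 states, 19 ε-transitions

22, 19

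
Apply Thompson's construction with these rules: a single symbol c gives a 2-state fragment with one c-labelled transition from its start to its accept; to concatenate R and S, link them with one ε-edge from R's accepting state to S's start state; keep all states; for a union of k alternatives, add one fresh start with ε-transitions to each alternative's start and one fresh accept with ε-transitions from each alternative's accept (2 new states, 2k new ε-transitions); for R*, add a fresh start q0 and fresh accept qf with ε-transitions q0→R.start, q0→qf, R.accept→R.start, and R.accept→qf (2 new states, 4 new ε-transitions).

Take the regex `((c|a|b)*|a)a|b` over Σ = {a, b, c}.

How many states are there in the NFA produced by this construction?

Per subexpression:
Each of the 6 symbol leaves contributes a 2-state fragment.
  c|a|b : 8 states
  (c|a|b)* : 10 states
  (c|a|b)*|a : 14 states
  ((c|a|b)*|a)a : 16 states
  ((c|a|b)*|a)a|b : 20 states

20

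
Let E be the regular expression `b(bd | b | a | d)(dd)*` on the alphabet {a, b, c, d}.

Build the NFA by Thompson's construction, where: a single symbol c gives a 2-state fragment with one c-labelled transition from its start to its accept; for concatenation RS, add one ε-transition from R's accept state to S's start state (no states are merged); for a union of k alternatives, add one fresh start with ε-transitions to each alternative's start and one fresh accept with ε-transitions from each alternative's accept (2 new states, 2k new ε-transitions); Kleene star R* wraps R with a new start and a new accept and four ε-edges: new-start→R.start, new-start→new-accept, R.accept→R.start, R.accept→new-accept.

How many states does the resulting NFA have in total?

20

Recursing over subexpressions:
Each of the 8 symbol leaves contributes a 2-state fragment.
  bd = 4 states
  bd | b | a | d = 12 states
  dd = 4 states
  (dd)* = 6 states
  b(bd | b | a | d)(dd)* = 20 states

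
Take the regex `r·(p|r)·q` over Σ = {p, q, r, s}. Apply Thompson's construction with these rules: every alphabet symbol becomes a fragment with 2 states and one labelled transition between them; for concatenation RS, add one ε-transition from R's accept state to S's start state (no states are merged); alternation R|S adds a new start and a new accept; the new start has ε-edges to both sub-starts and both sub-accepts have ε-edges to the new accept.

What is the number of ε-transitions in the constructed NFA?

6

By structural recursion:
Each of the 4 symbol leaves contributes 0 ε-transitions.
  p|r — 4 ε-transitions
  r·(p|r)·q — 6 ε-transitions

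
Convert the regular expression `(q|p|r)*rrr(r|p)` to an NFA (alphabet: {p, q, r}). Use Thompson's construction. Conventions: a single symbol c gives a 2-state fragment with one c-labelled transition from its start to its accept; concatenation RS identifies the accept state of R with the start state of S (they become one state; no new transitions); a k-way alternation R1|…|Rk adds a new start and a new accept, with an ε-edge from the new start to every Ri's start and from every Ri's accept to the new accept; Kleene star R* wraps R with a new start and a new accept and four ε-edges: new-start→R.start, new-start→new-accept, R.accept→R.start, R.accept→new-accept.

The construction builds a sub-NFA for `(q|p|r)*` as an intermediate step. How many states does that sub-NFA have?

Fragment for `(q|p|r)*`:
Each of the 3 symbol leaves contributes a 2-state fragment.
  q|p|r — 8 states
  (q|p|r)* — 10 states

10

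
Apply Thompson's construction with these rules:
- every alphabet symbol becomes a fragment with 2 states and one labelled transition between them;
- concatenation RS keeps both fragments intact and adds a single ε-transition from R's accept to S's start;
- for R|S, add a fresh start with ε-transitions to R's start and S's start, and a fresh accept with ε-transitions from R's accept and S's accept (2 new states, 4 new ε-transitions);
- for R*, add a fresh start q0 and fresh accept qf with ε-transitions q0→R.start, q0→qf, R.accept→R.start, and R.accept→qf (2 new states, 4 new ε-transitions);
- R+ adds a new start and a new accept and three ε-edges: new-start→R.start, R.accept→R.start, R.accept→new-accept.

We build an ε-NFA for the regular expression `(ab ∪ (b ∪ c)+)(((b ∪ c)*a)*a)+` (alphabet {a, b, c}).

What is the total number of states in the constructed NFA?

30

Building bottom-up:
Each of the 8 symbol leaves contributes a 2-state fragment.
  ab = 4 states
  b ∪ c = 6 states
  (b ∪ c)+ = 8 states
  ab ∪ (b ∪ c)+ = 14 states
  b ∪ c = 6 states
  (b ∪ c)* = 8 states
  (b ∪ c)*a = 10 states
  ((b ∪ c)*a)* = 12 states
  ((b ∪ c)*a)*a = 14 states
  (((b ∪ c)*a)*a)+ = 16 states
  (ab ∪ (b ∪ c)+)(((b ∪ c)*a)*a)+ = 30 states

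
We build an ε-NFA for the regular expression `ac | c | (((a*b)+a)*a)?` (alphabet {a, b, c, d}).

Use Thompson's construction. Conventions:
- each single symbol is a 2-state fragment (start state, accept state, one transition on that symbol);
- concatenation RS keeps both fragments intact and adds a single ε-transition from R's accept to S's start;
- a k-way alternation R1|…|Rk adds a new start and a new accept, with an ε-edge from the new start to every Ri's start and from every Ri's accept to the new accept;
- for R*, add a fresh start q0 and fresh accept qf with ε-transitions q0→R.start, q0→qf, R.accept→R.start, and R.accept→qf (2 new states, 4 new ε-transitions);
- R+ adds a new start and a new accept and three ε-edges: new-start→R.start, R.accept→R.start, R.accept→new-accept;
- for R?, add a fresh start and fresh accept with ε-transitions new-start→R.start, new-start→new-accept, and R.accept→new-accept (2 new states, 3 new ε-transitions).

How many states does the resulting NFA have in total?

Bottom-up over the parse tree:
Each of the 7 symbol leaves contributes a 2-state fragment.
  ac → 4 states
  a* → 4 states
  a*b → 6 states
  (a*b)+ → 8 states
  (a*b)+a → 10 states
  ((a*b)+a)* → 12 states
  ((a*b)+a)*a → 14 states
  (((a*b)+a)*a)? → 16 states
  ac | c | (((a*b)+a)*a)? → 24 states

24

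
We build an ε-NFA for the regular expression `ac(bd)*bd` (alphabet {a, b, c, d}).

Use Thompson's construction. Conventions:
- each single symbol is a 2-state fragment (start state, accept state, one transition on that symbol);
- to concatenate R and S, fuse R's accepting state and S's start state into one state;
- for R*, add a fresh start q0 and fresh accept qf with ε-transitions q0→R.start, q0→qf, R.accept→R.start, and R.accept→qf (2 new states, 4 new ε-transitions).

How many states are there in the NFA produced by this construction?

9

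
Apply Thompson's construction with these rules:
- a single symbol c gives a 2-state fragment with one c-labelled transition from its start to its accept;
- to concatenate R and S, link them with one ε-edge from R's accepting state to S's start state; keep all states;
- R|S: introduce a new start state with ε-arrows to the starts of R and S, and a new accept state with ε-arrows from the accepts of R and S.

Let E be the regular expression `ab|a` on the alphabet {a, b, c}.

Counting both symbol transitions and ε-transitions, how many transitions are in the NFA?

8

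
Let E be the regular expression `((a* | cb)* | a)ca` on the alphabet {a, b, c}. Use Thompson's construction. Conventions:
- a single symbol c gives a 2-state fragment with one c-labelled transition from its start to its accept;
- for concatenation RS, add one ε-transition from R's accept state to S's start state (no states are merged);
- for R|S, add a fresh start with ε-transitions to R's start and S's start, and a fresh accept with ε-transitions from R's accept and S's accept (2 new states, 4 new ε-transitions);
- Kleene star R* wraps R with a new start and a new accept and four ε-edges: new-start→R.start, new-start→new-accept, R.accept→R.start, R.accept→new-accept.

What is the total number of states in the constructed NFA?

20

Recursing over subexpressions:
Each of the 6 symbol leaves contributes a 2-state fragment.
  a* : 4 states
  cb : 4 states
  a* | cb : 10 states
  (a* | cb)* : 12 states
  (a* | cb)* | a : 16 states
  ((a* | cb)* | a)ca : 20 states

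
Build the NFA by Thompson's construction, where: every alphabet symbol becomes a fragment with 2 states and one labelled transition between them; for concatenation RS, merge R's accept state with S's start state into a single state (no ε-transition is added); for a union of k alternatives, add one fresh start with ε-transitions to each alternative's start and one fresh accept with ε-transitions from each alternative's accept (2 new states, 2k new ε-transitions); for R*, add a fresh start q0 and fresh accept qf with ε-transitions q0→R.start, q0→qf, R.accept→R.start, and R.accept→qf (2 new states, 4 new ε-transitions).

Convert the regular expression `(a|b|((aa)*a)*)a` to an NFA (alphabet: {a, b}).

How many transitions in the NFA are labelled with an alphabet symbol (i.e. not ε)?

6

Per subexpression:
Each of the 6 symbol leaves contributes exactly 1 symbol transition.
  aa — 2 symbol transitions
  (aa)* — 2 symbol transitions
  (aa)*a — 3 symbol transitions
  ((aa)*a)* — 3 symbol transitions
  a|b|((aa)*a)* — 5 symbol transitions
  (a|b|((aa)*a)*)a — 6 symbol transitions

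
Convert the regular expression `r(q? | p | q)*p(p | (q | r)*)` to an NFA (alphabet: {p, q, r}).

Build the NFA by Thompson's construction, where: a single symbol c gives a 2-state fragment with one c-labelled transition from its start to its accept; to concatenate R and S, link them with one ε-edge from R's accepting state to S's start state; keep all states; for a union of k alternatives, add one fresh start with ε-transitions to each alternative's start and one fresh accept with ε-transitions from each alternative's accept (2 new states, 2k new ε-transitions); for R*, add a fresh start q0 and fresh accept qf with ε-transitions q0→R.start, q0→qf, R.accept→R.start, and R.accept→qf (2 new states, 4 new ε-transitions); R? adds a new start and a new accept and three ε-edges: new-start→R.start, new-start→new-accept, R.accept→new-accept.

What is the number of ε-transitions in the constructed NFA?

Recursing over subexpressions:
Each of the 8 symbol leaves contributes 0 ε-transitions.
  q? → 3 ε-transitions
  q? | p | q → 9 ε-transitions
  (q? | p | q)* → 13 ε-transitions
  q | r → 4 ε-transitions
  (q | r)* → 8 ε-transitions
  p | (q | r)* → 12 ε-transitions
  r(q? | p | q)*p(p | (q | r)*) → 28 ε-transitions

28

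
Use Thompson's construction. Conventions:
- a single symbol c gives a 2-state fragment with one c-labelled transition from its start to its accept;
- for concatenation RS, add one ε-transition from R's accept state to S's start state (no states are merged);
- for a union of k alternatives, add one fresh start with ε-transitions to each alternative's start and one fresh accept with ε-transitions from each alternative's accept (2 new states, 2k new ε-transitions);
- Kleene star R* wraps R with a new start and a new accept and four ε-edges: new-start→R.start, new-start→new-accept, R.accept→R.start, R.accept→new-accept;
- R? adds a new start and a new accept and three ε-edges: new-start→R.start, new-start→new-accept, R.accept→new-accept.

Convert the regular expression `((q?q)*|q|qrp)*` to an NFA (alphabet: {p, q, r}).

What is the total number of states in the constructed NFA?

20

Per subexpression:
Each of the 6 symbol leaves contributes a 2-state fragment.
  q? = 4 states
  q?q = 6 states
  (q?q)* = 8 states
  qrp = 6 states
  (q?q)*|q|qrp = 18 states
  ((q?q)*|q|qrp)* = 20 states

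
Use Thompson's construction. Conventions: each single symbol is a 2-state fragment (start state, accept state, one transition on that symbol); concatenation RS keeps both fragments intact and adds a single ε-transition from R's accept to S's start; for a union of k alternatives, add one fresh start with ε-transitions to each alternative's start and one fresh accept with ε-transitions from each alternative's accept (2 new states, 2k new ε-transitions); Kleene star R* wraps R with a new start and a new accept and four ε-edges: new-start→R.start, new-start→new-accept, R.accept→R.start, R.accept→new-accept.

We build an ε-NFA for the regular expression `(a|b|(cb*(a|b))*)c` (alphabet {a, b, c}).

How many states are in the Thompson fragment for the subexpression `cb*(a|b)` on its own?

Fragment for `cb*(a|b)`:
Each of the 4 symbol leaves contributes a 2-state fragment.
  b* → 4 states
  a|b → 6 states
  cb*(a|b) → 12 states

12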